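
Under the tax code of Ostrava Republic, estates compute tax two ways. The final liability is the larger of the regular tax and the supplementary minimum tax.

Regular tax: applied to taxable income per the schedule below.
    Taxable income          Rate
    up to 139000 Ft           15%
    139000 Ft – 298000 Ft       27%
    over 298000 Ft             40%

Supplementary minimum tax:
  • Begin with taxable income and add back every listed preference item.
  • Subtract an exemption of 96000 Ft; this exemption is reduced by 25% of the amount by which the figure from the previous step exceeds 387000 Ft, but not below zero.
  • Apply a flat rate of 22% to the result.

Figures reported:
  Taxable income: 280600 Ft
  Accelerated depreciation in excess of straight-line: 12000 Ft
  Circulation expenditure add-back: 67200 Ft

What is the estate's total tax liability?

59082 Ft

Regular tax:
  139000 Ft × 15% = 20850 Ft
  141600 Ft × 27% = 38232 Ft
  → 59082 Ft

Supplementary minimum tax:
  Adjusted income: 280600 Ft + 12000 Ft + 67200 Ft = 359800 Ft
  Exemption: 359800 Ft ≤ 387000 Ft, so full 96000 Ft applies
  Base: 359800 Ft − 96000 Ft = 263800 Ft
  263800 Ft × 22% = 58036 Ft

59082 Ft > 58036 Ft, so the regular tax governs.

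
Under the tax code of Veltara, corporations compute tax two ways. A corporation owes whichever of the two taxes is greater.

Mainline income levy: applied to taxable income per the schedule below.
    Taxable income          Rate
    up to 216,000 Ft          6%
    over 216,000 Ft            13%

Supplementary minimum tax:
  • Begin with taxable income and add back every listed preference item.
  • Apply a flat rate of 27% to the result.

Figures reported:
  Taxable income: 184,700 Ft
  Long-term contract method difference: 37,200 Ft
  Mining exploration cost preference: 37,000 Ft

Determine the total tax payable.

Supplementary minimum tax:
  Adjusted income: 184,700 Ft + 37,200 Ft + 37,000 Ft = 258,900 Ft
  258,900 Ft × 27% = 69,903 Ft

Mainline income levy:
  184,700 Ft × 6% = 11,082 Ft

69,903 Ft > 11,082 Ft, so the supplementary minimum tax is the binding amount.

69,903 Ft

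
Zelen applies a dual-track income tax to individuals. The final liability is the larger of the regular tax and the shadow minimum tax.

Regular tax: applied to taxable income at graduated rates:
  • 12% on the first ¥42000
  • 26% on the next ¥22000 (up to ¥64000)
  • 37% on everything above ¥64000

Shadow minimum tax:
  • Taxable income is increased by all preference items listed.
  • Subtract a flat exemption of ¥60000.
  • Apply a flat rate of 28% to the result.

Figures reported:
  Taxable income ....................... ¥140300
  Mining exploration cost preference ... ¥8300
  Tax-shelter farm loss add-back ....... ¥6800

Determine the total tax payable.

Regular tax:
  ¥42000 × 12% = ¥5040
  ¥22000 × 26% = ¥5720
  ¥76300 × 37% = ¥28231
  → ¥38991

Shadow minimum tax:
  Adjusted income: ¥140300 + ¥8300 + ¥6800 = ¥155400
  Less exemption ¥60000 → base ¥95400
  ¥95400 × 28% = ¥26712

¥38991 > ¥26712, so the regular tax governs.

¥38991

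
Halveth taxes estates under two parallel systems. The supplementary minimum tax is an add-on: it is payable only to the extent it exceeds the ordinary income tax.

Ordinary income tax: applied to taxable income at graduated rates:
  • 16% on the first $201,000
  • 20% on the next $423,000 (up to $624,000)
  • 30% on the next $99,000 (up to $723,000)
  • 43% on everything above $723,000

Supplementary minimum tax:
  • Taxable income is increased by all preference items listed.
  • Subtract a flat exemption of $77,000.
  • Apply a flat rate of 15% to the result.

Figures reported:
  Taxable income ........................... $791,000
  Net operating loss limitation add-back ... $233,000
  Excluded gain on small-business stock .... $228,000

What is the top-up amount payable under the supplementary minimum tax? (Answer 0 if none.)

Supplementary minimum tax:
  Adjusted income: $791,000 + $233,000 + $228,000 = $1,252,000
  Less exemption $77,000 → base $1,175,000
  $1,175,000 × 15% = $176,250

Ordinary income tax:
  $201,000 × 16% = $32,160
  $423,000 × 20% = $84,600
  $99,000 × 30% = $29,700
  $68,000 × 43% = $29,240
  → $175,700

Excess of supplementary minimum tax over ordinary income tax: $176,250 − $175,700 = $550.

$550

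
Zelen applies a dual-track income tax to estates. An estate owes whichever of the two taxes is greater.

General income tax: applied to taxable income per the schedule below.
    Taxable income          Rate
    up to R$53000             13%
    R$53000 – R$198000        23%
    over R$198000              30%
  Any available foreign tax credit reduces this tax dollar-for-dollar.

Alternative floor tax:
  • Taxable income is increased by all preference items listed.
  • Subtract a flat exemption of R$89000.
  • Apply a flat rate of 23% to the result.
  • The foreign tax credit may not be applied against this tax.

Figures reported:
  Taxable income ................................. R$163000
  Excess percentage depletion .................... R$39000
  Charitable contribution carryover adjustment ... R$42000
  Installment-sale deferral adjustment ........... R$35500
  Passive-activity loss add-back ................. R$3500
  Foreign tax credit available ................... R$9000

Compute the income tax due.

R$44620

Alternative floor tax:
  Adjusted income: R$163000 + R$39000 + R$42000 + R$35500 + R$3500 = R$283000
  Less exemption R$89000 → base R$194000
  R$194000 × 23% = R$44620

General income tax:
  R$53000 × 13% = R$6890
  R$110000 × 23% = R$25300
  → R$32190
  Less foreign tax credit R$9000 → R$23190

R$44620 > R$23190, so the alternative floor tax is the binding amount.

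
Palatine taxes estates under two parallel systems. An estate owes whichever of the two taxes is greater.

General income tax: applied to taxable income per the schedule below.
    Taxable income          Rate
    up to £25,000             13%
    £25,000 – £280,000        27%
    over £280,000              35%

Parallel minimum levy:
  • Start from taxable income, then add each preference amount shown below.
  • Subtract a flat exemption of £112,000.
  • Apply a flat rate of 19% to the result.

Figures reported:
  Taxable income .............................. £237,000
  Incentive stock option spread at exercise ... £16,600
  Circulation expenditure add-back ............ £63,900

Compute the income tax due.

Parallel minimum levy:
  Adjusted income: £237,000 + £16,600 + £63,900 = £317,500
  Less exemption £112,000 → base £205,500
  £205,500 × 19% = £39,045

General income tax:
  £25,000 × 13% = £3,250
  £212,000 × 27% = £57,240
  → £60,490

£60,490 > £39,045, so the general income tax governs.

£60,490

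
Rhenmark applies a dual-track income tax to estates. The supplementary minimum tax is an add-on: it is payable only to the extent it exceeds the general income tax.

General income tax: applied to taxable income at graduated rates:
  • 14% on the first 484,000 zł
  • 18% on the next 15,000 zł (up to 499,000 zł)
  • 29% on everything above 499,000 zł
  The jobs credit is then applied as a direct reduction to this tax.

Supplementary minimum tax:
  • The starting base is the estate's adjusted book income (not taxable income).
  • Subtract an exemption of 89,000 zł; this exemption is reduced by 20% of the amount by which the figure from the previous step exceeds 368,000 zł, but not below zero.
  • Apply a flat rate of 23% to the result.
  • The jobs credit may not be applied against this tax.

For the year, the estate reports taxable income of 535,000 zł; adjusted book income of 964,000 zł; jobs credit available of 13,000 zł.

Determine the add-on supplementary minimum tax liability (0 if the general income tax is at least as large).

153,820 zł

General income tax:
  484,000 zł × 14% = 67,760 zł
  15,000 zł × 18% = 2,700 zł
  36,000 zł × 29% = 10,440 zł
  → 80,900 zł
  Less jobs credit 13,000 zł → 67,900 zł

Supplementary minimum tax:
  Base (adjusted book income): 964,000 zł
  Exemption: 20% × (964,000 zł − 368,000 zł) = 119,200 zł ≥ 89,000 zł, so the exemption is fully phased out
  Base: 964,000 zł − 0 zł = 964,000 zł
  964,000 zł × 23% = 221,720 zł

Excess of supplementary minimum tax over general income tax: 221,720 zł − 67,900 zł = 153,820 zł.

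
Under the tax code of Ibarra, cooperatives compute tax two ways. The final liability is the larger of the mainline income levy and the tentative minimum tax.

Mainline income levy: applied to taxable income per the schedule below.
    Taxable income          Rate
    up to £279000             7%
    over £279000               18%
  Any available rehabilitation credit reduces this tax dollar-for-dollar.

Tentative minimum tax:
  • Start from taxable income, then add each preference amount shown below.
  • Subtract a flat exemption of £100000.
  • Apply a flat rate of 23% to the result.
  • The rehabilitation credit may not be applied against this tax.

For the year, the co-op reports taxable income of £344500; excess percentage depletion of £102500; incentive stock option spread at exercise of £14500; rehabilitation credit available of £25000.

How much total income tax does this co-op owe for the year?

Mainline income levy:
  £279000 × 7% = £19530
  £65500 × 18% = £11790
  → £31320
  Less rehabilitation credit £25000 → £6320

Tentative minimum tax:
  Adjusted income: £344500 + £102500 + £14500 = £461500
  Less exemption £100000 → base £361500
  £361500 × 23% = £83145

£83145 > £6320, so the tentative minimum tax is the binding amount.

£83145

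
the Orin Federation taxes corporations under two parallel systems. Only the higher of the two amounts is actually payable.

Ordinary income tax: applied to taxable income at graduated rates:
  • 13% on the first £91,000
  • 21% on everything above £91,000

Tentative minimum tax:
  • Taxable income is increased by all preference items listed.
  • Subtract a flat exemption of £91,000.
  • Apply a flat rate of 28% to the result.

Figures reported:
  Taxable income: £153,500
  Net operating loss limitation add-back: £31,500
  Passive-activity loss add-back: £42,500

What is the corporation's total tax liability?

Ordinary income tax:
  £91,000 × 13% = £11,830
  £62,500 × 21% = £13,125
  → £24,955

Tentative minimum tax:
  Adjusted income: £153,500 + £31,500 + £42,500 = £227,500
  Less exemption £91,000 → base £136,500
  £136,500 × 28% = £38,220

£38,220 > £24,955, so the tentative minimum tax is the binding amount.

£38,220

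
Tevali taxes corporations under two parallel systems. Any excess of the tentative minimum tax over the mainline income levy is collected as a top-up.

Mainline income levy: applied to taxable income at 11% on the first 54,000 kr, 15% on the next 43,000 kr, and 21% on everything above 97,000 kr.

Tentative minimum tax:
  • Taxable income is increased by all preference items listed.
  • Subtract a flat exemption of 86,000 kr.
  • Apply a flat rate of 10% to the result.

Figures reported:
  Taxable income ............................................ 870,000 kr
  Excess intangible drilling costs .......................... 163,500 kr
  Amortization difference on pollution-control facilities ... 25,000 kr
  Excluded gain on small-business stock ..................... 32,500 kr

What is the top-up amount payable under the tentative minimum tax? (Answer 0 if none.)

Tentative minimum tax:
  Adjusted income: 870,000 kr + 163,500 kr + 25,000 kr + 32,500 kr = 1,091,000 kr
  Less exemption 86,000 kr → base 1,005,000 kr
  1,005,000 kr × 10% = 100,500 kr

Mainline income levy:
  54,000 kr × 11% = 5,940 kr
  43,000 kr × 15% = 6,450 kr
  773,000 kr × 21% = 162,330 kr
  → 174,720 kr

100,500 kr ≤ 174,720 kr, so no add-on is due.

0 kr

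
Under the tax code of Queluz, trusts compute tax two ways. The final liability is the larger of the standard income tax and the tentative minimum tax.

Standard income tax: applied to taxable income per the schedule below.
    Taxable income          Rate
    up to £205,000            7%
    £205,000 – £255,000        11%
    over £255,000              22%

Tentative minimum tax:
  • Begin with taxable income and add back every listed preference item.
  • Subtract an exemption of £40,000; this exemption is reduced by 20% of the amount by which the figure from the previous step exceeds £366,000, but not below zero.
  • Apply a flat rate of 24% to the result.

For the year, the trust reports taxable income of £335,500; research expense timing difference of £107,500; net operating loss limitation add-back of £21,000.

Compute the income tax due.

Tentative minimum tax:
  Adjusted income: £335,500 + £107,500 + £21,000 = £464,000
  Exemption: £40,000 − 20% × (£464,000 − £366,000) = £40,000 − £19,600 = £20,400
  Base: £464,000 − £20,400 = £443,600
  £443,600 × 24% = £106,464

Standard income tax:
  £205,000 × 7% = £14,350
  £50,000 × 11% = £5,500
  £80,500 × 22% = £17,710
  → £37,560

£106,464 > £37,560, so the tentative minimum tax is the binding amount.

£106,464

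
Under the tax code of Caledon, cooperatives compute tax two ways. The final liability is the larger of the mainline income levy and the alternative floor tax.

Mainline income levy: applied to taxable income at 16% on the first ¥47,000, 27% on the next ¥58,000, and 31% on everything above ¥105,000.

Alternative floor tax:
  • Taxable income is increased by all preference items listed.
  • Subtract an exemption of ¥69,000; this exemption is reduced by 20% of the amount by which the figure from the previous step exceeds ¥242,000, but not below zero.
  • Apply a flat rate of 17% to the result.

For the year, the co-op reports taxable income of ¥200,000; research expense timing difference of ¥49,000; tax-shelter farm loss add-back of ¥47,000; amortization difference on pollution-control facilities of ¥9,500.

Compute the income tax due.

¥52,630

Alternative floor tax:
  Adjusted income: ¥200,000 + ¥49,000 + ¥47,000 + ¥9,500 = ¥305,500
  Exemption: ¥69,000 − 20% × (¥305,500 − ¥242,000) = ¥69,000 − ¥12,700 = ¥56,300
  Base: ¥305,500 − ¥56,300 = ¥249,200
  ¥249,200 × 17% = ¥42,364

Mainline income levy:
  ¥47,000 × 16% = ¥7,520
  ¥58,000 × 27% = ¥15,660
  ¥95,000 × 31% = ¥29,450
  → ¥52,630

¥52,630 > ¥42,364, so the mainline income levy governs.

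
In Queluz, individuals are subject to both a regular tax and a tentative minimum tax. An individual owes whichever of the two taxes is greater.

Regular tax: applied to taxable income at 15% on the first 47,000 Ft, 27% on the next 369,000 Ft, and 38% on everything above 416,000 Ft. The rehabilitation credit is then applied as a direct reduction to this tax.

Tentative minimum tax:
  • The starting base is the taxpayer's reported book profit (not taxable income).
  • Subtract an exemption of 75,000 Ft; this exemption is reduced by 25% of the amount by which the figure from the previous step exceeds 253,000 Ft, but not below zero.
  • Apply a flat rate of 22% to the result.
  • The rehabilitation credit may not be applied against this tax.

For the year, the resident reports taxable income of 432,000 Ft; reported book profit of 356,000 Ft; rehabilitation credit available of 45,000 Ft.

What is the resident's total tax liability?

67,760 Ft

Regular tax:
  47,000 Ft × 15% = 7,050 Ft
  369,000 Ft × 27% = 99,630 Ft
  16,000 Ft × 38% = 6,080 Ft
  → 112,760 Ft
  Less rehabilitation credit 45,000 Ft → 67,760 Ft

Tentative minimum tax:
  Base (reported book profit): 356,000 Ft
  Exemption: 75,000 Ft − 25% × (356,000 Ft − 253,000 Ft) = 75,000 Ft − 25,750 Ft = 49,250 Ft
  Base: 356,000 Ft − 49,250 Ft = 306,750 Ft
  306,750 Ft × 22% = 67,485 Ft

67,760 Ft > 67,485 Ft, so the regular tax governs.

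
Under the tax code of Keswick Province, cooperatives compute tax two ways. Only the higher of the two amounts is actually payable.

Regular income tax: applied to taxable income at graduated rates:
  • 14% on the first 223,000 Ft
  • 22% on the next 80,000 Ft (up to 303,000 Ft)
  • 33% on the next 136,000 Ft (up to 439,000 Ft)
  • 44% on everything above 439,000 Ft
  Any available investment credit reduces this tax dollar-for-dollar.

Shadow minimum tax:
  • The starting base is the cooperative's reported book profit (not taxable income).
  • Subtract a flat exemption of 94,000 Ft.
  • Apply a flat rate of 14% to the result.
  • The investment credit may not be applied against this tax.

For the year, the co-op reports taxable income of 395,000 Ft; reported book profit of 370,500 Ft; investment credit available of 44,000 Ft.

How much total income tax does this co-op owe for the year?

38,710 Ft

Shadow minimum tax:
  Base (reported book profit): 370,500 Ft
  Less exemption 94,000 Ft → base 276,500 Ft
  276,500 Ft × 14% = 38,710 Ft

Regular income tax:
  223,000 Ft × 14% = 31,220 Ft
  80,000 Ft × 22% = 17,600 Ft
  92,000 Ft × 33% = 30,360 Ft
  → 79,180 Ft
  Less investment credit 44,000 Ft → 35,180 Ft

38,710 Ft > 35,180 Ft, so the shadow minimum tax is the binding amount.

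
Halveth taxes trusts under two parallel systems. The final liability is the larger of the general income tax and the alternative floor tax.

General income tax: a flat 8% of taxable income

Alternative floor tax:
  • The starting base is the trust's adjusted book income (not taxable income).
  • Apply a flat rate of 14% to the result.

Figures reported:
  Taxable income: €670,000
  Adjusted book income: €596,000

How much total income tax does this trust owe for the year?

€83,440

General income tax:
  €670,000 × 8% = €53,600

Alternative floor tax:
  Base (adjusted book income): €596,000
  €596,000 × 14% = €83,440

€83,440 > €53,600, so the alternative floor tax is the binding amount.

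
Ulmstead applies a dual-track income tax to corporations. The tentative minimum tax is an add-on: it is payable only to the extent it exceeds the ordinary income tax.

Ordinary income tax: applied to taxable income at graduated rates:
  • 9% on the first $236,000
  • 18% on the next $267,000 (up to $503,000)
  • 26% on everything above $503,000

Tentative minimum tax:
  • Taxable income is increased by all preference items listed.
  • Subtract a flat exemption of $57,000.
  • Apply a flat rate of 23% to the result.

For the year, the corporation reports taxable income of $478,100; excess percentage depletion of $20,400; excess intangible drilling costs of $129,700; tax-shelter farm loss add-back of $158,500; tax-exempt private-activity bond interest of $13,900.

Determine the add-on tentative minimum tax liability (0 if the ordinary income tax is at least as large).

Ordinary income tax:
  $236,000 × 9% = $21,240
  $242,100 × 18% = $43,578
  → $64,818

Tentative minimum tax:
  Adjusted income: $478,100 + $20,400 + $129,700 + $158,500 + $13,900 = $800,600
  Less exemption $57,000 → base $743,600
  $743,600 × 23% = $171,028

Excess of tentative minimum tax over ordinary income tax: $171,028 − $64,818 = $106,210.

$106,210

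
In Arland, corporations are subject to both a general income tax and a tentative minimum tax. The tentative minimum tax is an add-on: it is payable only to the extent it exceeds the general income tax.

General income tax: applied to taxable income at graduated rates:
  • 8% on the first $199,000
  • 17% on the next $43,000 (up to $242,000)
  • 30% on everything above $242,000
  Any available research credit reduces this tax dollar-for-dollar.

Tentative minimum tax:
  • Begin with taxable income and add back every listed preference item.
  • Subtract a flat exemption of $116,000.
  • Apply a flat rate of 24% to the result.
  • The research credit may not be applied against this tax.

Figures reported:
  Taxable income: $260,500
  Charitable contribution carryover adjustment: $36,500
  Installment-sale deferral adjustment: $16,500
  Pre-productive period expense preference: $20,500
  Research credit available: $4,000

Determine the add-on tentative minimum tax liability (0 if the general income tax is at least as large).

$27,540

Tentative minimum tax:
  Adjusted income: $260,500 + $36,500 + $16,500 + $20,500 = $334,000
  Less exemption $116,000 → base $218,000
  $218,000 × 24% = $52,320

General income tax:
  $199,000 × 8% = $15,920
  $43,000 × 17% = $7,310
  $18,500 × 30% = $5,550
  → $28,780
  Less research credit $4,000 → $24,780

Excess of tentative minimum tax over general income tax: $52,320 − $24,780 = $27,540.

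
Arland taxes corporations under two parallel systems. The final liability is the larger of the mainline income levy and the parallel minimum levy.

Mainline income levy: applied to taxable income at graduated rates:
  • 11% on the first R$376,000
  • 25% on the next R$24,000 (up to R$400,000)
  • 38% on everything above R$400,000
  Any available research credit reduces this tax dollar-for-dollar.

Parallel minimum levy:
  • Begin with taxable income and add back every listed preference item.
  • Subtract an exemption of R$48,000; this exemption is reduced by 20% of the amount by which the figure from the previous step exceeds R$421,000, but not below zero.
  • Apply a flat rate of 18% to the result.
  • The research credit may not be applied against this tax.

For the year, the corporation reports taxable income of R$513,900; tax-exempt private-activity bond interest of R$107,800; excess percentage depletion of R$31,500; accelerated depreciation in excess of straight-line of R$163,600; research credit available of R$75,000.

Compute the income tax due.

R$147,024

Parallel minimum levy:
  Adjusted income: R$513,900 + R$107,800 + R$31,500 + R$163,600 = R$816,800
  Exemption: 20% × (R$816,800 − R$421,000) = R$79,160 ≥ R$48,000, so the exemption is fully phased out
  Base: R$816,800 − R$0 = R$816,800
  R$816,800 × 18% = R$147,024

Mainline income levy:
  R$376,000 × 11% = R$41,360
  R$24,000 × 25% = R$6,000
  R$113,900 × 38% = R$43,282
  → R$90,642
  Less research credit R$75,000 → R$15,642

R$147,024 > R$15,642, so the parallel minimum levy is the binding amount.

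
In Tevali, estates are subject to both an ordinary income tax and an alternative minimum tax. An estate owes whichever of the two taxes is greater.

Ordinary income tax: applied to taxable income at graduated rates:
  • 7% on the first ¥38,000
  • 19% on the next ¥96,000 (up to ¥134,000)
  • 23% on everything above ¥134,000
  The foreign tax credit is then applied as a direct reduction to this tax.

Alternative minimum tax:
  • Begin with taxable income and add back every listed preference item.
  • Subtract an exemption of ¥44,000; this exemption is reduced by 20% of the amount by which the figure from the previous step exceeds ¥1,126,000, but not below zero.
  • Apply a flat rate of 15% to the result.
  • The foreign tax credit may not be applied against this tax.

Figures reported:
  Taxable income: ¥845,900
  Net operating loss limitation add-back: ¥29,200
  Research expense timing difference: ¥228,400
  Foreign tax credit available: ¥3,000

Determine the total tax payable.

Ordinary income tax:
  ¥38,000 × 7% = ¥2,660
  ¥96,000 × 19% = ¥18,240
  ¥711,900 × 23% = ¥163,737
  → ¥184,637
  Less foreign tax credit ¥3,000 → ¥181,637

Alternative minimum tax:
  Adjusted income: ¥845,900 + ¥29,200 + ¥228,400 = ¥1,103,500
  Exemption: ¥1,103,500 ≤ ¥1,126,000, so full ¥44,000 applies
  Base: ¥1,103,500 − ¥44,000 = ¥1,059,500
  ¥1,059,500 × 15% = ¥158,925

¥181,637 > ¥158,925, so the ordinary income tax governs.

¥181,637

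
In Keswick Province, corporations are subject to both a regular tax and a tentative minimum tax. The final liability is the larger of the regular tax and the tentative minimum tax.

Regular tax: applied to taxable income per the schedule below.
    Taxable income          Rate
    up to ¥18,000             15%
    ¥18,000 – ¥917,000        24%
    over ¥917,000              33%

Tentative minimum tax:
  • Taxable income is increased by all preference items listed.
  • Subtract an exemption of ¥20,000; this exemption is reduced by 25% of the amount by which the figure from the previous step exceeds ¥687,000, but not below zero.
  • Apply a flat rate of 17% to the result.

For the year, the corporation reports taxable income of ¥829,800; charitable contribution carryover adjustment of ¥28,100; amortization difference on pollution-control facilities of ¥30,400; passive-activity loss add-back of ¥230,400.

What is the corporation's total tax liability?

Regular tax:
  ¥18,000 × 15% = ¥2,700
  ¥811,800 × 24% = ¥194,832
  → ¥197,532

Tentative minimum tax:
  Adjusted income: ¥829,800 + ¥28,100 + ¥30,400 + ¥230,400 = ¥1,118,700
  Exemption: 25% × (¥1,118,700 − ¥687,000) = ¥107,925 ≥ ¥20,000, so the exemption is fully phased out
  Base: ¥1,118,700 − ¥0 = ¥1,118,700
  ¥1,118,700 × 17% = ¥190,179

¥197,532 > ¥190,179, so the regular tax governs.

¥197,532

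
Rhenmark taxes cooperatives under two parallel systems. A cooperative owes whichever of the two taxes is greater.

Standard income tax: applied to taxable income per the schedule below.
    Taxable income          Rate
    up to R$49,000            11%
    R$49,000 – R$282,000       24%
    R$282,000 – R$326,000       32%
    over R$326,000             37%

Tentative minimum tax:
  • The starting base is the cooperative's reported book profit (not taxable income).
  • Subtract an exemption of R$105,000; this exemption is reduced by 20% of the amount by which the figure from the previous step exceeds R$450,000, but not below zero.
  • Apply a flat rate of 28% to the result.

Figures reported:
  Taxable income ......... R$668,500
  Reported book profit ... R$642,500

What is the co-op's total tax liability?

R$202,115

Standard income tax:
  R$49,000 × 11% = R$5,390
  R$233,000 × 24% = R$55,920
  R$44,000 × 32% = R$14,080
  R$342,500 × 37% = R$126,725
  → R$202,115

Tentative minimum tax:
  Base (reported book profit): R$642,500
  Exemption: R$105,000 − 20% × (R$642,500 − R$450,000) = R$105,000 − R$38,500 = R$66,500
  Base: R$642,500 − R$66,500 = R$576,000
  R$576,000 × 28% = R$161,280

R$202,115 > R$161,280, so the standard income tax governs.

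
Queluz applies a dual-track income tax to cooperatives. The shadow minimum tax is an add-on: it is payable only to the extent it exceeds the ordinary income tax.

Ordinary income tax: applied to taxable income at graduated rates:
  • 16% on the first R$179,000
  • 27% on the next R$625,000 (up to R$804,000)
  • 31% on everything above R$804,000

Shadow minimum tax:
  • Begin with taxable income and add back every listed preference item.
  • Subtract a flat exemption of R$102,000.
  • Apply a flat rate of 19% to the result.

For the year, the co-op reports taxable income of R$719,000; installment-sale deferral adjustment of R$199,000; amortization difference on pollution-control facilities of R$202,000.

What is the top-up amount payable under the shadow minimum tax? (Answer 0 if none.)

Ordinary income tax:
  R$179,000 × 16% = R$28,640
  R$540,000 × 27% = R$145,800
  → R$174,440

Shadow minimum tax:
  Adjusted income: R$719,000 + R$199,000 + R$202,000 = R$1,120,000
  Less exemption R$102,000 → base R$1,018,000
  R$1,018,000 × 19% = R$193,420

Excess of shadow minimum tax over ordinary income tax: R$193,420 − R$174,440 = R$18,980.

R$18,980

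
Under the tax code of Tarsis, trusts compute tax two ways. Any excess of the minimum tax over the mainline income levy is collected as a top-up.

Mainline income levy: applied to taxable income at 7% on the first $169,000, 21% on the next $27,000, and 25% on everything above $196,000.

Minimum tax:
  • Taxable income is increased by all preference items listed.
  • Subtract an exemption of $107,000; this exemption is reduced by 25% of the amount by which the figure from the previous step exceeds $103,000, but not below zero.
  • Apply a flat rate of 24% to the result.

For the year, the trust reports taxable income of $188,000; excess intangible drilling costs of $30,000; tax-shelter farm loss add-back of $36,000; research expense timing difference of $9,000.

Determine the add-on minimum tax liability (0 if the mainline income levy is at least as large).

$31,220

Mainline income levy:
  $169,000 × 7% = $11,830
  $19,000 × 21% = $3,990
  → $15,820

Minimum tax:
  Adjusted income: $188,000 + $30,000 + $36,000 + $9,000 = $263,000
  Exemption: $107,000 − 25% × ($263,000 − $103,000) = $107,000 − $40,000 = $67,000
  Base: $263,000 − $67,000 = $196,000
  $196,000 × 24% = $47,040

Excess of minimum tax over mainline income levy: $47,040 − $15,820 = $31,220.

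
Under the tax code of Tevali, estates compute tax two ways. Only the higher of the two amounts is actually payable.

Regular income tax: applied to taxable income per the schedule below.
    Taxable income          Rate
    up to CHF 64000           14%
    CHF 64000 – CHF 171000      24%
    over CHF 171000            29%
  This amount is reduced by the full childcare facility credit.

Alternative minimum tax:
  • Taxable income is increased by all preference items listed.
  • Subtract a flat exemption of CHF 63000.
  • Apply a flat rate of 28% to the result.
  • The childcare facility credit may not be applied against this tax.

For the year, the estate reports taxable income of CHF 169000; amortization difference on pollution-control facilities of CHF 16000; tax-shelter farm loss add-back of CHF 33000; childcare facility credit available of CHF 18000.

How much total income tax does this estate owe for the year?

Regular income tax:
  CHF 64000 × 14% = CHF 8960
  CHF 105000 × 24% = CHF 25200
  → CHF 34160
  Less childcare facility credit CHF 18000 → CHF 16160

Alternative minimum tax:
  Adjusted income: CHF 169000 + CHF 16000 + CHF 33000 = CHF 218000
  Less exemption CHF 63000 → base CHF 155000
  CHF 155000 × 28% = CHF 43400

CHF 43400 > CHF 16160, so the alternative minimum tax is the binding amount.

CHF 43400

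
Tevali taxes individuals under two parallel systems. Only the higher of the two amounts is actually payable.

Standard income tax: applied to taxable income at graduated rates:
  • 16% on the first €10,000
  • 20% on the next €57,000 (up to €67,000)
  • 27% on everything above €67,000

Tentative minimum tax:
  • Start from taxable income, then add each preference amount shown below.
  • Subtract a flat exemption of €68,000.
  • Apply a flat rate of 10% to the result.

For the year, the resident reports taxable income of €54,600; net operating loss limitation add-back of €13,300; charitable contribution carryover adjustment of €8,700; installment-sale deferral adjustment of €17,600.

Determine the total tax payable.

Tentative minimum tax:
  Adjusted income: €54,600 + €13,300 + €8,700 + €17,600 = €94,200
  Less exemption €68,000 → base €26,200
  €26,200 × 10% = €2,620

Standard income tax:
  €10,000 × 16% = €1,600
  €44,600 × 20% = €8,920
  → €10,520

€10,520 > €2,620, so the standard income tax governs.

€10,520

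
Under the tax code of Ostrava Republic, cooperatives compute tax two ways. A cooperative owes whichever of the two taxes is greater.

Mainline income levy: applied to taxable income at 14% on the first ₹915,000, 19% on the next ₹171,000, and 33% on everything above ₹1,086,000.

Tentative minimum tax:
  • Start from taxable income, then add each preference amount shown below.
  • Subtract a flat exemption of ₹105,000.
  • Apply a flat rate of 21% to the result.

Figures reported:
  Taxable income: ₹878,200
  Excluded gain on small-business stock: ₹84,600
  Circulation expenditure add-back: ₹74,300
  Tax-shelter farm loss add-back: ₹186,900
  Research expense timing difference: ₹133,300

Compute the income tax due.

₹262,983

Mainline income levy:
  ₹878,200 × 14% = ₹122,948

Tentative minimum tax:
  Adjusted income: ₹878,200 + ₹84,600 + ₹74,300 + ₹186,900 + ₹133,300 = ₹1,357,300
  Less exemption ₹105,000 → base ₹1,252,300
  ₹1,252,300 × 21% = ₹262,983

₹262,983 > ₹122,948, so the tentative minimum tax is the binding amount.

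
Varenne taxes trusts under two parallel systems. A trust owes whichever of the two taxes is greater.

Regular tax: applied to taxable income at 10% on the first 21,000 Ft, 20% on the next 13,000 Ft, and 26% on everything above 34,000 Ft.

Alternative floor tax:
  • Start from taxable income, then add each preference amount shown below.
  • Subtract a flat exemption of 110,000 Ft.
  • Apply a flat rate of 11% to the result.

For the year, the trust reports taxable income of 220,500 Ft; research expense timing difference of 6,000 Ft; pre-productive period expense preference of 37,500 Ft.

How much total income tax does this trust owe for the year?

Alternative floor tax:
  Adjusted income: 220,500 Ft + 6,000 Ft + 37,500 Ft = 264,000 Ft
  Less exemption 110,000 Ft → base 154,000 Ft
  154,000 Ft × 11% = 16,940 Ft

Regular tax:
  21,000 Ft × 10% = 2,100 Ft
  13,000 Ft × 20% = 2,600 Ft
  186,500 Ft × 26% = 48,490 Ft
  → 53,190 Ft

53,190 Ft > 16,940 Ft, so the regular tax governs.

53,190 Ft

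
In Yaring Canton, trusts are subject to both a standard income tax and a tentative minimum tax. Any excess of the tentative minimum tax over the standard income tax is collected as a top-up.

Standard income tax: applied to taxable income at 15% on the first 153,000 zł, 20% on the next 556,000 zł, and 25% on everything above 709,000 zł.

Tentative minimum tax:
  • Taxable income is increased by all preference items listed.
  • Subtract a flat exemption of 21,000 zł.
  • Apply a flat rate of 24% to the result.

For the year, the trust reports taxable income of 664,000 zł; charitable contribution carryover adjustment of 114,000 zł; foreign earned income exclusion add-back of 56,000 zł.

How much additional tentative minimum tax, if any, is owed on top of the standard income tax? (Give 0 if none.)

69,970 zł

Tentative minimum tax:
  Adjusted income: 664,000 zł + 114,000 zł + 56,000 zł = 834,000 zł
  Less exemption 21,000 zł → base 813,000 zł
  813,000 zł × 24% = 195,120 zł

Standard income tax:
  153,000 zł × 15% = 22,950 zł
  511,000 zł × 20% = 102,200 zł
  → 125,150 zł

Excess of tentative minimum tax over standard income tax: 195,120 zł − 125,150 zł = 69,970 zł.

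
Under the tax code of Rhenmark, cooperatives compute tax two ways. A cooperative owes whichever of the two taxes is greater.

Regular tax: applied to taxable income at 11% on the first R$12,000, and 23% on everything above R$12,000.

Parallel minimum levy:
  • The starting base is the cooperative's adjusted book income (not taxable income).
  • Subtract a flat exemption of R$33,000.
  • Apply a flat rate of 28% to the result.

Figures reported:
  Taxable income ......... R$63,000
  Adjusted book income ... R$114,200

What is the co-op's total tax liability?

Parallel minimum levy:
  Base (adjusted book income): R$114,200
  Less exemption R$33,000 → base R$81,200
  R$81,200 × 28% = R$22,736

Regular tax:
  R$12,000 × 11% = R$1,320
  R$51,000 × 23% = R$11,730
  → R$13,050

R$22,736 > R$13,050, so the parallel minimum levy is the binding amount.

R$22,736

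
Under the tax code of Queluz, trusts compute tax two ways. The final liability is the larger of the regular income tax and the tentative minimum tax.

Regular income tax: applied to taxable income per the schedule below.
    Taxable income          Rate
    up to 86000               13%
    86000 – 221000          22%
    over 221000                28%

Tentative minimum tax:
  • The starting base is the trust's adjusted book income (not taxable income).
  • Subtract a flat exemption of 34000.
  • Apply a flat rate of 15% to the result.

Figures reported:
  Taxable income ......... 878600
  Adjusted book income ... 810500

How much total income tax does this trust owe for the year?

225008

Tentative minimum tax:
  Base (adjusted book income): 810500
  Less exemption 34000 → base 776500
  776500 × 15% = 116475

Regular income tax:
  86000 × 13% = 11180
  135000 × 22% = 29700
  657600 × 28% = 184128
  → 225008

225008 > 116475, so the regular income tax governs.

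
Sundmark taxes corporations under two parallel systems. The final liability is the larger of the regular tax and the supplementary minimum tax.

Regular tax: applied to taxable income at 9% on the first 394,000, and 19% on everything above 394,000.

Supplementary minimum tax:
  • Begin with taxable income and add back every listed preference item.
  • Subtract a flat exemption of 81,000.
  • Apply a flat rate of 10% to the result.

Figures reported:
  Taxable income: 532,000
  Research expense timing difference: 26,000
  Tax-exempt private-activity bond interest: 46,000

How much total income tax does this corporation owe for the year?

61,680

Regular tax:
  394,000 × 9% = 35,460
  138,000 × 19% = 26,220
  → 61,680

Supplementary minimum tax:
  Adjusted income: 532,000 + 26,000 + 46,000 = 604,000
  Less exemption 81,000 → base 523,000
  523,000 × 10% = 52,300

61,680 > 52,300, so the regular tax governs.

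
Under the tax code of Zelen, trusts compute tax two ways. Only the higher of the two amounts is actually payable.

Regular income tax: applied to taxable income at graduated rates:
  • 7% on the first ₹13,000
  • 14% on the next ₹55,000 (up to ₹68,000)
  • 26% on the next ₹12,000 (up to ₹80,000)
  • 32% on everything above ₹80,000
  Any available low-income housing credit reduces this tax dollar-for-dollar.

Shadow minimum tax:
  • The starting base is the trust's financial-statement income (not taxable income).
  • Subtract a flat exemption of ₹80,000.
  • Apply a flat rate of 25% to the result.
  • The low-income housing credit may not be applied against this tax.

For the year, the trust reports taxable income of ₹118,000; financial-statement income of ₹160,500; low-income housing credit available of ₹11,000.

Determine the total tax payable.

Shadow minimum tax:
  Base (financial-statement income): ₹160,500
  Less exemption ₹80,000 → base ₹80,500
  ₹80,500 × 25% = ₹20,125

Regular income tax:
  ₹13,000 × 7% = ₹910
  ₹55,000 × 14% = ₹7,700
  ₹12,000 × 26% = ₹3,120
  ₹38,000 × 32% = ₹12,160
  → ₹23,890
  Less low-income housing credit ₹11,000 → ₹12,890

₹20,125 > ₹12,890, so the shadow minimum tax is the binding amount.

₹20,125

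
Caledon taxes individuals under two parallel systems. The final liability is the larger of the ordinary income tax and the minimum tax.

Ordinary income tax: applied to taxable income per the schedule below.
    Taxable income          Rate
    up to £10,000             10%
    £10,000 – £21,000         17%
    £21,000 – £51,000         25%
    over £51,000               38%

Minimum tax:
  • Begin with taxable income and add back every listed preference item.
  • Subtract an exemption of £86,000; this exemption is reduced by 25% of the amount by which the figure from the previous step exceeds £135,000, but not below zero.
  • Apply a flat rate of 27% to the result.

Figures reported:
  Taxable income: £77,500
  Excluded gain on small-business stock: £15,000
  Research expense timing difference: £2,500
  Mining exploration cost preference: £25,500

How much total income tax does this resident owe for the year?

Minimum tax:
  Adjusted income: £77,500 + £15,000 + £2,500 + £25,500 = £120,500
  Exemption: £120,500 ≤ £135,000, so full £86,000 applies
  Base: £120,500 − £86,000 = £34,500
  £34,500 × 27% = £9,315

Ordinary income tax:
  £10,000 × 10% = £1,000
  £11,000 × 17% = £1,870
  £30,000 × 25% = £7,500
  £26,500 × 38% = £10,070
  → £20,440

£20,440 > £9,315, so the ordinary income tax governs.

£20,440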